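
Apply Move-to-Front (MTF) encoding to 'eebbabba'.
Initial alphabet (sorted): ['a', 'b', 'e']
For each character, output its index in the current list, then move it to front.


MTF encoding:
'e': index 2 in ['a', 'b', 'e'] -> ['e', 'a', 'b']
'e': index 0 in ['e', 'a', 'b'] -> ['e', 'a', 'b']
'b': index 2 in ['e', 'a', 'b'] -> ['b', 'e', 'a']
'b': index 0 in ['b', 'e', 'a'] -> ['b', 'e', 'a']
'a': index 2 in ['b', 'e', 'a'] -> ['a', 'b', 'e']
'b': index 1 in ['a', 'b', 'e'] -> ['b', 'a', 'e']
'b': index 0 in ['b', 'a', 'e'] -> ['b', 'a', 'e']
'a': index 1 in ['b', 'a', 'e'] -> ['a', 'b', 'e']


Output: [2, 0, 2, 0, 2, 1, 0, 1]


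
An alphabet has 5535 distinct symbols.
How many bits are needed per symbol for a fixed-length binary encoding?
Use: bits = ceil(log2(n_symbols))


log2(5535) = 12.4344
Bracket: 2^12 = 4096 < 5535 <= 2^13 = 8192
So ceil(log2(5535)) = 13

bits = ceil(log2(5535)) = ceil(12.4344) = 13 bits


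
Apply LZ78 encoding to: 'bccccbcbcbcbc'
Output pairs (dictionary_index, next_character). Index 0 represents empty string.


LZ78 encoding steps:
Dictionary: {0: ''}
Step 1: w='' (idx 0), next='b' -> output (0, 'b'), add 'b' as idx 1
Step 2: w='' (idx 0), next='c' -> output (0, 'c'), add 'c' as idx 2
Step 3: w='c' (idx 2), next='c' -> output (2, 'c'), add 'cc' as idx 3
Step 4: w='c' (idx 2), next='b' -> output (2, 'b'), add 'cb' as idx 4
Step 5: w='cb' (idx 4), next='c' -> output (4, 'c'), add 'cbc' as idx 5
Step 6: w='b' (idx 1), next='c' -> output (1, 'c'), add 'bc' as idx 6
Step 7: w='bc' (idx 6), end of input -> output (6, '')


Encoded: [(0, 'b'), (0, 'c'), (2, 'c'), (2, 'b'), (4, 'c'), (1, 'c'), (6, '')]


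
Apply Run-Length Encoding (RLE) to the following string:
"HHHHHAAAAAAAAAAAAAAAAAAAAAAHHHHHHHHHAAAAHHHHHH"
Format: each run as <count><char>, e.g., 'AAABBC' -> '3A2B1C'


Scanning runs left to right:
  i=0: run of 'H' x 5 -> '5H'
  i=5: run of 'A' x 22 -> '22A'
  i=27: run of 'H' x 9 -> '9H'
  i=36: run of 'A' x 4 -> '4A'
  i=40: run of 'H' x 6 -> '6H'

RLE = 5H22A9H4A6H


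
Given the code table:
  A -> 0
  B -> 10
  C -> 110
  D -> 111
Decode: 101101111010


Decoding:
10 -> B
110 -> C
111 -> D
10 -> B
10 -> B


Result: BCDBB


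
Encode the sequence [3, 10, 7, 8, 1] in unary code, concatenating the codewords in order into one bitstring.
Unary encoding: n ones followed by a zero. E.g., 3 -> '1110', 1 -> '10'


Encode each number as n ones followed by a terminating 0:
  3 -> 1110 (4 bits)
  10 -> 11111111110 (11 bits)
  7 -> 11111110 (8 bits)
  8 -> 111111110 (9 bits)
  1 -> 10 (2 bits)
Total length = 4 + 11 + 8 + 9 + 2 = 34 bits.

Unary([3, 10, 7, 8, 1]) = 1110111111111101111111011111111010 (34 bits)


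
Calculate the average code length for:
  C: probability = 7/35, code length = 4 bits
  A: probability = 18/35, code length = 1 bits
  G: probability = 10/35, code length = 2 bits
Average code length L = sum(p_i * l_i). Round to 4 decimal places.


Weighted contributions p_i * l_i:
  C: (7/35) * 4 = 28/35
  A: (18/35) * 1 = 18/35
  G: (10/35) * 2 = 20/35
Sum = (28 + 18 + 20)/35 = 66/35

L = 66/35 = 1.8857 bits/symbol


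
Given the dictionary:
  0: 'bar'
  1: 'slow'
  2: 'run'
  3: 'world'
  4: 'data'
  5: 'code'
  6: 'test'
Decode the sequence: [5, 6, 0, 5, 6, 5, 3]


Look up each index in the dictionary:
  5 -> 'code'
  6 -> 'test'
  0 -> 'bar'
  5 -> 'code'
  6 -> 'test'
  5 -> 'code'
  3 -> 'world'

Decoded: "code test bar code test code world"


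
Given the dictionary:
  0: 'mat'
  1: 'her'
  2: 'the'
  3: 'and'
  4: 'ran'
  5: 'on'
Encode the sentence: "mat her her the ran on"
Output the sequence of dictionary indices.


Look up each word in the dictionary:
  'mat' -> 0
  'her' -> 1
  'her' -> 1
  'the' -> 2
  'ran' -> 4
  'on' -> 5

Encoded: [0, 1, 1, 2, 4, 5]


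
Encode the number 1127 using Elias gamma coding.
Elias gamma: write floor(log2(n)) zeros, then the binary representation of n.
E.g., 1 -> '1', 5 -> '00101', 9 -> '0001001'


num_bits = floor(log2(1127)) + 1 = 11
leading_zeros = num_bits - 1 = 10
binary(1127) = 10001100111

Elias gamma(1127) = '0000000000' + '10001100111' = 000000000010001100111 (21 bits)


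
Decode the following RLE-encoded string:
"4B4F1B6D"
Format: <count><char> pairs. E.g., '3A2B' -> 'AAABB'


Expanding each <count><char> pair:
  4B -> 'BBBB'
  4F -> 'FFFF'
  1B -> 'B'
  6D -> 'DDDDDD'

Decoded = BBBBFFFFBDDDDDD


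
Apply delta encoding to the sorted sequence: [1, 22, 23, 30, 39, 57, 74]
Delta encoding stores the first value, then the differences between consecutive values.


First value: 1
Deltas:
  22 - 1 = 21
  23 - 22 = 1
  30 - 23 = 7
  39 - 30 = 9
  57 - 39 = 18
  74 - 57 = 17


Delta encoded: [1, 21, 1, 7, 9, 18, 17]


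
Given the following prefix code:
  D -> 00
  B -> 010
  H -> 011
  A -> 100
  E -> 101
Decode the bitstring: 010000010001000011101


Decoding step by step:
Bits 010 -> B
Bits 00 -> D
Bits 00 -> D
Bits 100 -> A
Bits 010 -> B
Bits 00 -> D
Bits 011 -> H
Bits 101 -> E


Decoded message: BDDABDHE


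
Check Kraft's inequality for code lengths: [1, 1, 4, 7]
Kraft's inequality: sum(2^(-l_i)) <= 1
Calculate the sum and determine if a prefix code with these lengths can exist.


Sum = 2^(-1) + 2^(-1) + 2^(-4) + 2^(-7)
    = 0.5 + 0.5 + 0.0625 + 0.0078125
    = 137/128 = 1.0703125
Since 1.0703125 > 1, Kraft's inequality is NOT satisfied.
A prefix code with these lengths CANNOT exist.

Kraft sum = 1.0703125. Not satisfied.


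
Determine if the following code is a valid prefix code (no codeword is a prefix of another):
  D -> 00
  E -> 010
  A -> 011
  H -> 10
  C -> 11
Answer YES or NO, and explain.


Checking each pair (does one codeword prefix another?):
  D='00' vs E='010': no prefix
  D='00' vs A='011': no prefix
  D='00' vs H='10': no prefix
  D='00' vs C='11': no prefix
  E='010' vs D='00': no prefix
  E='010' vs A='011': no prefix
  E='010' vs H='10': no prefix
  E='010' vs C='11': no prefix
  A='011' vs D='00': no prefix
  A='011' vs E='010': no prefix
  A='011' vs H='10': no prefix
  A='011' vs C='11': no prefix
  H='10' vs D='00': no prefix
  H='10' vs E='010': no prefix
  H='10' vs A='011': no prefix
  H='10' vs C='11': no prefix
  C='11' vs D='00': no prefix
  C='11' vs E='010': no prefix
  C='11' vs A='011': no prefix
  C='11' vs H='10': no prefix
No violation found over all pairs.

YES -- this is a valid prefix code. No codeword is a prefix of any other codeword.


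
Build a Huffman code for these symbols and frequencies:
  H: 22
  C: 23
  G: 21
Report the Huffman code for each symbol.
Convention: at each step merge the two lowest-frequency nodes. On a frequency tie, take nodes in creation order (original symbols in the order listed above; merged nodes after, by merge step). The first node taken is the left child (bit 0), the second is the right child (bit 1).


Huffman tree construction:
Step 1: Merge G(21) + H(22) = 43
Step 2: Merge C(23) + (G+H)(43) = 66
Read each symbol's code off the tree from the root (left child = 0, right child = 1).

Codes:
  H: 11 (length 2)
  C: 0 (length 1)
  G: 10 (length 2)
Average code length: 109/66 = 1.6515 bits/symbol


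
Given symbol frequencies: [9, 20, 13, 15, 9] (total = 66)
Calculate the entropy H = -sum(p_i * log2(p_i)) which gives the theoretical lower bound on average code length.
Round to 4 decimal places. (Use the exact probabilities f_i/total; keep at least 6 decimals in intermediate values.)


Per-symbol terms -p_i * log2(p_i) with p_i = f_i/66:
  p = 9/66 = 0.136364: log2(p) = -2.874469, -p*log2(p) = 0.391973
  p = 20/66 = 0.303030: log2(p) = -1.722466, -p*log2(p) = 0.521959
  p = 13/66 = 0.196970: log2(p) = -2.343954, -p*log2(p) = 0.461688
  p = 15/66 = 0.227273: log2(p) = -2.137504, -p*log2(p) = 0.485796
  p = 9/66 = 0.136364: log2(p) = -2.874469, -p*log2(p) = 0.391973
H = 0.391973 + 0.521959 + 0.461688 + 0.485796 + 0.391973 = 2.253389

H = 2.2534 bits/symbol


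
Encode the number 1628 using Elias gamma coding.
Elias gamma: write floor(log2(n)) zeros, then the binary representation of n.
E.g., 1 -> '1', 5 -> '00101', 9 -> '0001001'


num_bits = floor(log2(1628)) + 1 = 11
leading_zeros = num_bits - 1 = 10
binary(1628) = 11001011100

Elias gamma(1628) = '0000000000' + '11001011100' = 000000000011001011100 (21 bits)


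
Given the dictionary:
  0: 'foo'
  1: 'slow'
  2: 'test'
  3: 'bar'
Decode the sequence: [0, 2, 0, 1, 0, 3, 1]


Look up each index in the dictionary:
  0 -> 'foo'
  2 -> 'test'
  0 -> 'foo'
  1 -> 'slow'
  0 -> 'foo'
  3 -> 'bar'
  1 -> 'slow'

Decoded: "foo test foo slow foo bar slow"


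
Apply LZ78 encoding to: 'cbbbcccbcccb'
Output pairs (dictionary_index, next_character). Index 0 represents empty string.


LZ78 encoding steps:
Dictionary: {0: ''}
Step 1: w='' (idx 0), next='c' -> output (0, 'c'), add 'c' as idx 1
Step 2: w='' (idx 0), next='b' -> output (0, 'b'), add 'b' as idx 2
Step 3: w='b' (idx 2), next='b' -> output (2, 'b'), add 'bb' as idx 3
Step 4: w='c' (idx 1), next='c' -> output (1, 'c'), add 'cc' as idx 4
Step 5: w='c' (idx 1), next='b' -> output (1, 'b'), add 'cb' as idx 5
Step 6: w='cc' (idx 4), next='c' -> output (4, 'c'), add 'ccc' as idx 6
Step 7: w='b' (idx 2), end of input -> output (2, '')


Encoded: [(0, 'c'), (0, 'b'), (2, 'b'), (1, 'c'), (1, 'b'), (4, 'c'), (2, '')]


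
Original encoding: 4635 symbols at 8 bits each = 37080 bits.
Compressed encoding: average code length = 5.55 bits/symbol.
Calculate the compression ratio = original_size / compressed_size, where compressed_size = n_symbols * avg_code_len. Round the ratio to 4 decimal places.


original_size = n_symbols * orig_bits = 4635 * 8 = 37080 bits
compressed_size = n_symbols * avg_code_len = 4635 * 5.55 = 25724.25 bits
ratio = original_size / compressed_size = 37080 / 25724.25 = 1.4414

Compression ratio = 1.4414


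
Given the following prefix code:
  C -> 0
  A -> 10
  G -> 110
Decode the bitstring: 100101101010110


Decoding step by step:
Bits 10 -> A
Bits 0 -> C
Bits 10 -> A
Bits 110 -> G
Bits 10 -> A
Bits 10 -> A
Bits 110 -> G


Decoded message: ACAGAAG


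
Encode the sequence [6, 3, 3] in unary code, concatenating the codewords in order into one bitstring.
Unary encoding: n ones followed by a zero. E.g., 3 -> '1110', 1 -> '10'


Encode each number as n ones followed by a terminating 0:
  6 -> 1111110 (7 bits)
  3 -> 1110 (4 bits)
  3 -> 1110 (4 bits)
Total length = 7 + 4 + 4 = 15 bits.

Unary([6, 3, 3]) = 111111011101110 (15 bits)


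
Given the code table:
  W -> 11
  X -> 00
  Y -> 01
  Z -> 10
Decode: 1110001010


Decoding:
11 -> W
10 -> Z
00 -> X
10 -> Z
10 -> Z


Result: WZXZZ


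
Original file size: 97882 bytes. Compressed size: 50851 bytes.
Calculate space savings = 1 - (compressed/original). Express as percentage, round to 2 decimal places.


ratio = compressed/original = 50851/97882 = 0.519513
savings = 1 - ratio = 1 - 0.519513 = 0.480487
as a percentage: 0.480487 * 100 = 48.05%

Space savings = 1 - 50851/97882 = 48.05%


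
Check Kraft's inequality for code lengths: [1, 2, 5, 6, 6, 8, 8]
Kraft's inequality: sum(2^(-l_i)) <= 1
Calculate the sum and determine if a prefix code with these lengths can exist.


Sum = 2^(-1) + 2^(-2) + 2^(-5) + 2^(-6) + 2^(-6) + 2^(-8) + 2^(-8)
    = 0.5 + 0.25 + 0.03125 + 0.015625 + 0.015625 + 0.00390625 + 0.00390625
    = 210/256 = 0.8203125
Since 0.8203125 <= 1, Kraft's inequality IS satisfied.
A prefix code with these lengths CAN exist.

Kraft sum = 0.8203125. Satisfied.


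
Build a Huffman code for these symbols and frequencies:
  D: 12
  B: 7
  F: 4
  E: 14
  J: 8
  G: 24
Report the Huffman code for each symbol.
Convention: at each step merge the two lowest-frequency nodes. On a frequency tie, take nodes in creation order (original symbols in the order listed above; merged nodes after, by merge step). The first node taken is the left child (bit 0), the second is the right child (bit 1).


Huffman tree construction:
Step 1: Merge F(4) + B(7) = 11
Step 2: Merge J(8) + (F+B)(11) = 19
Step 3: Merge D(12) + E(14) = 26
Step 4: Merge (J+(F+B))(19) + G(24) = 43
Step 5: Merge (D+E)(26) + ((J+(F+B))+G)(43) = 69
Read each symbol's code off the tree from the root (left child = 0, right child = 1).

Codes:
  D: 00 (length 2)
  B: 1011 (length 4)
  F: 1010 (length 4)
  E: 01 (length 2)
  J: 100 (length 3)
  G: 11 (length 2)
Average code length: 168/69 = 2.4348 bits/symbol


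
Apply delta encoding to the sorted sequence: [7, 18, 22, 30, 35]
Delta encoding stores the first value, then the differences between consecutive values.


First value: 7
Deltas:
  18 - 7 = 11
  22 - 18 = 4
  30 - 22 = 8
  35 - 30 = 5


Delta encoded: [7, 11, 4, 8, 5]


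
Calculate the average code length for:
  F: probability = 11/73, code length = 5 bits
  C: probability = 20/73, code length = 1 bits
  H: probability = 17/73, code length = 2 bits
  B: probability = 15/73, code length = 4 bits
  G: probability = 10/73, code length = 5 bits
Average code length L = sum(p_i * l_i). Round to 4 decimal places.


Weighted contributions p_i * l_i:
  F: (11/73) * 5 = 55/73
  C: (20/73) * 1 = 20/73
  H: (17/73) * 2 = 34/73
  B: (15/73) * 4 = 60/73
  G: (10/73) * 5 = 50/73
Sum = (55 + 20 + 34 + 60 + 50)/73 = 219/73

L = 219/73 = 3.0000 bits/symbol


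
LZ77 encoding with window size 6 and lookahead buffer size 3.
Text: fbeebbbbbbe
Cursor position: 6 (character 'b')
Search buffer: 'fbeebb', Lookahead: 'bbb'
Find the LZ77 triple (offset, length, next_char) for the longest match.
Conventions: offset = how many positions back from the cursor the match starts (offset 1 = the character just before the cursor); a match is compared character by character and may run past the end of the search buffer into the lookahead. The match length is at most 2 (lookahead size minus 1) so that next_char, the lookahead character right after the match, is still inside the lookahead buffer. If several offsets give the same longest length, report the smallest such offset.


Try each offset into the search buffer:
  offset=1 (pos 5, char 'b'): match length 2
  offset=2 (pos 4, char 'b'): match length 2
  offset=3 (pos 3, char 'e'): match length 0
  offset=4 (pos 2, char 'e'): match length 0
  offset=5 (pos 1, char 'b'): match length 1
  offset=6 (pos 0, char 'f'): match length 0
Longest match has length 2, found at offsets 1, 2; take the smallest, offset 1.
next_char = character at position 6 + 2 = 8 -> 'b'

Best match: offset=1, length=2 (matching 'bb' starting at position 5)
LZ77 triple: (1, 2, 'b')


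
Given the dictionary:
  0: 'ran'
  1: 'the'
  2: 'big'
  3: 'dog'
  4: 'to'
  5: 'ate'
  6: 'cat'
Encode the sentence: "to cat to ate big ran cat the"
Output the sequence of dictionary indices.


Look up each word in the dictionary:
  'to' -> 4
  'cat' -> 6
  'to' -> 4
  'ate' -> 5
  'big' -> 2
  'ran' -> 0
  'cat' -> 6
  'the' -> 1

Encoded: [4, 6, 4, 5, 2, 0, 6, 1]


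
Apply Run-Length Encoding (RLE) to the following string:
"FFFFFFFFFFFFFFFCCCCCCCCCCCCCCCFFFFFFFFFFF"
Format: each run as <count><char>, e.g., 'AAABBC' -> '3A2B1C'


Scanning runs left to right:
  i=0: run of 'F' x 15 -> '15F'
  i=15: run of 'C' x 15 -> '15C'
  i=30: run of 'F' x 11 -> '11F'

RLE = 15F15C11F


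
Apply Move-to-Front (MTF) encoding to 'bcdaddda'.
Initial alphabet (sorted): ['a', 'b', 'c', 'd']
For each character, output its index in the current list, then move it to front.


MTF encoding:
'b': index 1 in ['a', 'b', 'c', 'd'] -> ['b', 'a', 'c', 'd']
'c': index 2 in ['b', 'a', 'c', 'd'] -> ['c', 'b', 'a', 'd']
'd': index 3 in ['c', 'b', 'a', 'd'] -> ['d', 'c', 'b', 'a']
'a': index 3 in ['d', 'c', 'b', 'a'] -> ['a', 'd', 'c', 'b']
'd': index 1 in ['a', 'd', 'c', 'b'] -> ['d', 'a', 'c', 'b']
'd': index 0 in ['d', 'a', 'c', 'b'] -> ['d', 'a', 'c', 'b']
'd': index 0 in ['d', 'a', 'c', 'b'] -> ['d', 'a', 'c', 'b']
'a': index 1 in ['d', 'a', 'c', 'b'] -> ['a', 'd', 'c', 'b']


Output: [1, 2, 3, 3, 1, 0, 0, 1]


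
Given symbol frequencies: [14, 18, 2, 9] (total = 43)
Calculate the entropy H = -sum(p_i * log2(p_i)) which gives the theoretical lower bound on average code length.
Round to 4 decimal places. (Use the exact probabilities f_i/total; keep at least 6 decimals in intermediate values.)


Per-symbol terms -p_i * log2(p_i) with p_i = f_i/43:
  p = 14/43 = 0.325581: log2(p) = -1.618910, -p*log2(p) = 0.527087
  p = 18/43 = 0.418605: log2(p) = -1.256340, -p*log2(p) = 0.525910
  p = 2/43 = 0.046512: log2(p) = -4.426265, -p*log2(p) = 0.205873
  p = 9/43 = 0.209302: log2(p) = -2.256340, -p*log2(p) = 0.472257
H = 0.527087 + 0.525910 + 0.205873 + 0.472257 = 1.731127

H = 1.7311 bits/symbol


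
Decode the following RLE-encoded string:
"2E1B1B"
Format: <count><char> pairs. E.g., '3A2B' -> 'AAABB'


Expanding each <count><char> pair:
  2E -> 'EE'
  1B -> 'B'
  1B -> 'B'

Decoded = EEBB


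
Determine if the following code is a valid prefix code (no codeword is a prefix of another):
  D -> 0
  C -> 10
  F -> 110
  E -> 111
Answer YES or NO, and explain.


Checking each pair (does one codeword prefix another?):
  D='0' vs C='10': no prefix
  D='0' vs F='110': no prefix
  D='0' vs E='111': no prefix
  C='10' vs D='0': no prefix
  C='10' vs F='110': no prefix
  C='10' vs E='111': no prefix
  F='110' vs D='0': no prefix
  F='110' vs C='10': no prefix
  F='110' vs E='111': no prefix
  E='111' vs D='0': no prefix
  E='111' vs C='10': no prefix
  E='111' vs F='110': no prefix
No violation found over all pairs.

YES -- this is a valid prefix code. No codeword is a prefix of any other codeword.


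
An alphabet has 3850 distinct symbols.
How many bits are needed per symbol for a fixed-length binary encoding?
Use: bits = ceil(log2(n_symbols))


log2(3850) = 11.9106
Bracket: 2^11 = 2048 < 3850 <= 2^12 = 4096
So ceil(log2(3850)) = 12

bits = ceil(log2(3850)) = ceil(11.9106) = 12 bits


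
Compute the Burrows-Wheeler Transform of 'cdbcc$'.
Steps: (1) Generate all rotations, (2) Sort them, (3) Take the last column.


Rotations (sorted):
  0: $cdbcc -> last char: c
  1: bcc$cd -> last char: d
  2: c$cdbc -> last char: c
  3: cc$cdb -> last char: b
  4: cdbcc$ -> last char: $
  5: dbcc$c -> last char: c


BWT = cdcb$c


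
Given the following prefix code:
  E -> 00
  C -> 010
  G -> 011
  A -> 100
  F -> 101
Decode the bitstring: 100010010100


Decoding step by step:
Bits 100 -> A
Bits 010 -> C
Bits 010 -> C
Bits 100 -> A


Decoded message: ACCA


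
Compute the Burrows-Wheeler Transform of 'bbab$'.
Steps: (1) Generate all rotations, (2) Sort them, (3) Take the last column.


Rotations (sorted):
  0: $bbab -> last char: b
  1: ab$bb -> last char: b
  2: b$bba -> last char: a
  3: bab$b -> last char: b
  4: bbab$ -> last char: $


BWT = bbab$


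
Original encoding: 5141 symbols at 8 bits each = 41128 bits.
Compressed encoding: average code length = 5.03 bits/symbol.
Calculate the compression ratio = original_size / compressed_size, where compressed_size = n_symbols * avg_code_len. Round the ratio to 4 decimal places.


original_size = n_symbols * orig_bits = 5141 * 8 = 41128 bits
compressed_size = n_symbols * avg_code_len = 5141 * 5.03 = 25859.23 bits
ratio = original_size / compressed_size = 41128 / 25859.23 = 1.5905

Compression ratio = 1.5905


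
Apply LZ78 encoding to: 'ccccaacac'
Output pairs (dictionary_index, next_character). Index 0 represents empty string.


LZ78 encoding steps:
Dictionary: {0: ''}
Step 1: w='' (idx 0), next='c' -> output (0, 'c'), add 'c' as idx 1
Step 2: w='c' (idx 1), next='c' -> output (1, 'c'), add 'cc' as idx 2
Step 3: w='c' (idx 1), next='a' -> output (1, 'a'), add 'ca' as idx 3
Step 4: w='' (idx 0), next='a' -> output (0, 'a'), add 'a' as idx 4
Step 5: w='ca' (idx 3), next='c' -> output (3, 'c'), add 'cac' as idx 5


Encoded: [(0, 'c'), (1, 'c'), (1, 'a'), (0, 'a'), (3, 'c')]


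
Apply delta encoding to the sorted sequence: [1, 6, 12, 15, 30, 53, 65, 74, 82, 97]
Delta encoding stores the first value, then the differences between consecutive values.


First value: 1
Deltas:
  6 - 1 = 5
  12 - 6 = 6
  15 - 12 = 3
  30 - 15 = 15
  53 - 30 = 23
  65 - 53 = 12
  74 - 65 = 9
  82 - 74 = 8
  97 - 82 = 15


Delta encoded: [1, 5, 6, 3, 15, 23, 12, 9, 8, 15]


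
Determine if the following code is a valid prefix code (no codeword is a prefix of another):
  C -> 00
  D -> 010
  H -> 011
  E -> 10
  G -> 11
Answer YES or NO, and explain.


Checking each pair (does one codeword prefix another?):
  C='00' vs D='010': no prefix
  C='00' vs H='011': no prefix
  C='00' vs E='10': no prefix
  C='00' vs G='11': no prefix
  D='010' vs C='00': no prefix
  D='010' vs H='011': no prefix
  D='010' vs E='10': no prefix
  D='010' vs G='11': no prefix
  H='011' vs C='00': no prefix
  H='011' vs D='010': no prefix
  H='011' vs E='10': no prefix
  H='011' vs G='11': no prefix
  E='10' vs C='00': no prefix
  E='10' vs D='010': no prefix
  E='10' vs H='011': no prefix
  E='10' vs G='11': no prefix
  G='11' vs C='00': no prefix
  G='11' vs D='010': no prefix
  G='11' vs H='011': no prefix
  G='11' vs E='10': no prefix
No violation found over all pairs.

YES -- this is a valid prefix code. No codeword is a prefix of any other codeword.


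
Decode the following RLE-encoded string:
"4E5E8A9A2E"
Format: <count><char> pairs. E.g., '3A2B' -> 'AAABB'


Expanding each <count><char> pair:
  4E -> 'EEEE'
  5E -> 'EEEEE'
  8A -> 'AAAAAAAA'
  9A -> 'AAAAAAAAA'
  2E -> 'EE'

Decoded = EEEEEEEEEAAAAAAAAAAAAAAAAAEE


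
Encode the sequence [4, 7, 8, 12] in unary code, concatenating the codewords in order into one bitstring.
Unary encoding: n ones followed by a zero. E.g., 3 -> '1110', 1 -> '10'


Encode each number as n ones followed by a terminating 0:
  4 -> 11110 (5 bits)
  7 -> 11111110 (8 bits)
  8 -> 111111110 (9 bits)
  12 -> 1111111111110 (13 bits)
Total length = 5 + 8 + 9 + 13 = 35 bits.

Unary([4, 7, 8, 12]) = 11110111111101111111101111111111110 (35 bits)


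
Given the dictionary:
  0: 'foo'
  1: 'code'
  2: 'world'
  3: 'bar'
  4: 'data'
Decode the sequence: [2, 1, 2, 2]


Look up each index in the dictionary:
  2 -> 'world'
  1 -> 'code'
  2 -> 'world'
  2 -> 'world'

Decoded: "world code world world"


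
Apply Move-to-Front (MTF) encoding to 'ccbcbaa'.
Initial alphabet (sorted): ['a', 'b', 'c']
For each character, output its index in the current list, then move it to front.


MTF encoding:
'c': index 2 in ['a', 'b', 'c'] -> ['c', 'a', 'b']
'c': index 0 in ['c', 'a', 'b'] -> ['c', 'a', 'b']
'b': index 2 in ['c', 'a', 'b'] -> ['b', 'c', 'a']
'c': index 1 in ['b', 'c', 'a'] -> ['c', 'b', 'a']
'b': index 1 in ['c', 'b', 'a'] -> ['b', 'c', 'a']
'a': index 2 in ['b', 'c', 'a'] -> ['a', 'b', 'c']
'a': index 0 in ['a', 'b', 'c'] -> ['a', 'b', 'c']


Output: [2, 0, 2, 1, 1, 2, 0]


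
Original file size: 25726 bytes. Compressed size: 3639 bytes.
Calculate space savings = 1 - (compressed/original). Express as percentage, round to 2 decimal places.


ratio = compressed/original = 3639/25726 = 0.141452
savings = 1 - ratio = 1 - 0.141452 = 0.858548
as a percentage: 0.858548 * 100 = 85.85%

Space savings = 1 - 3639/25726 = 85.85%


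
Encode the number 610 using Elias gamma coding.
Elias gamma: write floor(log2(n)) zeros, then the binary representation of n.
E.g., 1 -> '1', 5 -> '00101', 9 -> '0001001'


num_bits = floor(log2(610)) + 1 = 10
leading_zeros = num_bits - 1 = 9
binary(610) = 1001100010

Elias gamma(610) = '000000000' + '1001100010' = 0000000001001100010 (19 bits)


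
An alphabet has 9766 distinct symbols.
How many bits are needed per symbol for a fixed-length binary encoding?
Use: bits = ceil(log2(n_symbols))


log2(9766) = 13.2536
Bracket: 2^13 = 8192 < 9766 <= 2^14 = 16384
So ceil(log2(9766)) = 14

bits = ceil(log2(9766)) = ceil(13.2536) = 14 bits


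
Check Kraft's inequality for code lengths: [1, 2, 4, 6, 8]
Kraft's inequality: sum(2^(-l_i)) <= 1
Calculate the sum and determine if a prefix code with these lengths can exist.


Sum = 2^(-1) + 2^(-2) + 2^(-4) + 2^(-6) + 2^(-8)
    = 0.5 + 0.25 + 0.0625 + 0.015625 + 0.00390625
    = 213/256 = 0.83203125
Since 0.83203125 <= 1, Kraft's inequality IS satisfied.
A prefix code with these lengths CAN exist.

Kraft sum = 0.83203125. Satisfied.


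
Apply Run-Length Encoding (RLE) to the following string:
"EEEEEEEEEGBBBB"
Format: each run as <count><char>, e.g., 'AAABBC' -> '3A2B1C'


Scanning runs left to right:
  i=0: run of 'E' x 9 -> '9E'
  i=9: run of 'G' x 1 -> '1G'
  i=10: run of 'B' x 4 -> '4B'

RLE = 9E1G4B


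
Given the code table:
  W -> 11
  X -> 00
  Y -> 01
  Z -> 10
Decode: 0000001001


Decoding:
00 -> X
00 -> X
00 -> X
10 -> Z
01 -> Y


Result: XXXZY


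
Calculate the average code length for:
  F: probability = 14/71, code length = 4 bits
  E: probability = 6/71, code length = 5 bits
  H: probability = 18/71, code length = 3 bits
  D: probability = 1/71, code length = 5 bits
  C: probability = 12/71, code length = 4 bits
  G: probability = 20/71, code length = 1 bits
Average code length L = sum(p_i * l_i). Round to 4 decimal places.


Weighted contributions p_i * l_i:
  F: (14/71) * 4 = 56/71
  E: (6/71) * 5 = 30/71
  H: (18/71) * 3 = 54/71
  D: (1/71) * 5 = 5/71
  C: (12/71) * 4 = 48/71
  G: (20/71) * 1 = 20/71
Sum = (56 + 30 + 54 + 5 + 48 + 20)/71 = 213/71

L = 213/71 = 3.0000 bits/symbol


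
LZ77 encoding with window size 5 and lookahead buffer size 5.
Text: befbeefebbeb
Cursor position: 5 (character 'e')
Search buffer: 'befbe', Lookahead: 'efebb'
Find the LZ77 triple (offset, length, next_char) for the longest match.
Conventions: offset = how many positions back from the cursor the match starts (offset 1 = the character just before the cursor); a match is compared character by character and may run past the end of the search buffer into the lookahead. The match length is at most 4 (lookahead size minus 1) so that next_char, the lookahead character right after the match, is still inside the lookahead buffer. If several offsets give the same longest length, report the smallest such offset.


Try each offset into the search buffer:
  offset=1 (pos 4, char 'e'): match length 1
  offset=2 (pos 3, char 'b'): match length 0
  offset=3 (pos 2, char 'f'): match length 0
  offset=4 (pos 1, char 'e'): match length 2
  offset=5 (pos 0, char 'b'): match length 0
Longest match has length 2 at offset 4.
next_char = character at position 5 + 2 = 7 -> 'e'

Best match: offset=4, length=2 (matching 'ef' starting at position 1)
LZ77 triple: (4, 2, 'e')


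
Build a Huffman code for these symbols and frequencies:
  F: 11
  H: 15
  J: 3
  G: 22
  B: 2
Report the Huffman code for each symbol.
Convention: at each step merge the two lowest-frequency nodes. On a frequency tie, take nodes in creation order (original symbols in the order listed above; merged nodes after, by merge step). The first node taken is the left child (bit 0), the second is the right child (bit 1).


Huffman tree construction:
Step 1: Merge B(2) + J(3) = 5
Step 2: Merge (B+J)(5) + F(11) = 16
Step 3: Merge H(15) + ((B+J)+F)(16) = 31
Step 4: Merge G(22) + (H+((B+J)+F))(31) = 53
Read each symbol's code off the tree from the root (left child = 0, right child = 1).

Codes:
  F: 111 (length 3)
  H: 10 (length 2)
  J: 1101 (length 4)
  G: 0 (length 1)
  B: 1100 (length 4)
Average code length: 105/53 = 1.9811 bits/symbol


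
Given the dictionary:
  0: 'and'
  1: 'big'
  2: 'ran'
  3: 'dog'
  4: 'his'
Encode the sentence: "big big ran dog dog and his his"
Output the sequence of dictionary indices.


Look up each word in the dictionary:
  'big' -> 1
  'big' -> 1
  'ran' -> 2
  'dog' -> 3
  'dog' -> 3
  'and' -> 0
  'his' -> 4
  'his' -> 4

Encoded: [1, 1, 2, 3, 3, 0, 4, 4]


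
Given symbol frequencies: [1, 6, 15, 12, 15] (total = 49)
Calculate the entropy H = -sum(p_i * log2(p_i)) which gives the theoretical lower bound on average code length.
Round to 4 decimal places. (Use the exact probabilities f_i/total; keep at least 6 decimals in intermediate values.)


Per-symbol terms -p_i * log2(p_i) with p_i = f_i/49:
  p = 1/49 = 0.020408: log2(p) = -5.614710, -p*log2(p) = 0.114586
  p = 6/49 = 0.122449: log2(p) = -3.029747, -p*log2(p) = 0.370989
  p = 15/49 = 0.306122: log2(p) = -1.707819, -p*log2(p) = 0.522802
  p = 12/49 = 0.244898: log2(p) = -2.029747, -p*log2(p) = 0.497081
  p = 15/49 = 0.306122: log2(p) = -1.707819, -p*log2(p) = 0.522802
H = 0.114586 + 0.370989 + 0.522802 + 0.497081 + 0.522802 = 2.028260

H = 2.0283 bits/symbol


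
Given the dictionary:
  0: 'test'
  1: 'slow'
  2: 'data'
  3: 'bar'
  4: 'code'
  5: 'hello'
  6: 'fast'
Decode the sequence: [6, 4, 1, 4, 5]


Look up each index in the dictionary:
  6 -> 'fast'
  4 -> 'code'
  1 -> 'slow'
  4 -> 'code'
  5 -> 'hello'

Decoded: "fast code slow code hello"


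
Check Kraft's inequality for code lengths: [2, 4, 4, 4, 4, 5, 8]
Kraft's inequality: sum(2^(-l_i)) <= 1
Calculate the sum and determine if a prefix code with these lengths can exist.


Sum = 2^(-2) + 2^(-4) + 2^(-4) + 2^(-4) + 2^(-4) + 2^(-5) + 2^(-8)
    = 0.25 + 0.0625 + 0.0625 + 0.0625 + 0.0625 + 0.03125 + 0.00390625
    = 137/256 = 0.53515625
Since 0.53515625 <= 1, Kraft's inequality IS satisfied.
A prefix code with these lengths CAN exist.

Kraft sum = 0.53515625. Satisfied.


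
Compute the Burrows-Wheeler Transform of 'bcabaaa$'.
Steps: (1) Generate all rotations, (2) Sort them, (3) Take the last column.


Rotations (sorted):
  0: $bcabaaa -> last char: a
  1: a$bcabaa -> last char: a
  2: aa$bcaba -> last char: a
  3: aaa$bcab -> last char: b
  4: abaaa$bc -> last char: c
  5: baaa$bca -> last char: a
  6: bcabaaa$ -> last char: $
  7: cabaaa$b -> last char: b


BWT = aaabca$b


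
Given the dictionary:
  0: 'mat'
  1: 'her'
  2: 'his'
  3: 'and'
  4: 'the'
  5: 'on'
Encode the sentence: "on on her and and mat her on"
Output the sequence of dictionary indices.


Look up each word in the dictionary:
  'on' -> 5
  'on' -> 5
  'her' -> 1
  'and' -> 3
  'and' -> 3
  'mat' -> 0
  'her' -> 1
  'on' -> 5

Encoded: [5, 5, 1, 3, 3, 0, 1, 5]


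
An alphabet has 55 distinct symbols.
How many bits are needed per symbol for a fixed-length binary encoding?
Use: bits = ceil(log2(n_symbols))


log2(55) = 5.7814
Bracket: 2^5 = 32 < 55 <= 2^6 = 64
So ceil(log2(55)) = 6

bits = ceil(log2(55)) = ceil(5.7814) = 6 bits


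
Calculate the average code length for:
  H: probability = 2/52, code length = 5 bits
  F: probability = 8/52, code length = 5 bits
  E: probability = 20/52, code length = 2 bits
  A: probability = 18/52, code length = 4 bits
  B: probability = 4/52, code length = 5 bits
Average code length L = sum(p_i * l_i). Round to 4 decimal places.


Weighted contributions p_i * l_i:
  H: (2/52) * 5 = 10/52
  F: (8/52) * 5 = 40/52
  E: (20/52) * 2 = 40/52
  A: (18/52) * 4 = 72/52
  B: (4/52) * 5 = 20/52
Sum = (10 + 40 + 40 + 72 + 20)/52 = 182/52

L = 182/52 = 3.5000 bits/symbol


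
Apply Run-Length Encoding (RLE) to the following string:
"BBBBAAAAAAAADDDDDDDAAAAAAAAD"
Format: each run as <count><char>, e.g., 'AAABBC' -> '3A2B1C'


Scanning runs left to right:
  i=0: run of 'B' x 4 -> '4B'
  i=4: run of 'A' x 8 -> '8A'
  i=12: run of 'D' x 7 -> '7D'
  i=19: run of 'A' x 8 -> '8A'
  i=27: run of 'D' x 1 -> '1D'

RLE = 4B8A7D8A1D


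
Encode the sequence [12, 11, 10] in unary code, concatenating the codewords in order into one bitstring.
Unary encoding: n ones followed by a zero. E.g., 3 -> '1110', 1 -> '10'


Encode each number as n ones followed by a terminating 0:
  12 -> 1111111111110 (13 bits)
  11 -> 111111111110 (12 bits)
  10 -> 11111111110 (11 bits)
Total length = 13 + 12 + 11 = 36 bits.

Unary([12, 11, 10]) = 111111111111011111111111011111111110 (36 bits)


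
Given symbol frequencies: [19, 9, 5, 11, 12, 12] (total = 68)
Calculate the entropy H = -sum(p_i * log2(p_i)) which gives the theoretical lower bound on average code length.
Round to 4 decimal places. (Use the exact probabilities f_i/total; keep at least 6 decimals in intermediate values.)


Per-symbol terms -p_i * log2(p_i) with p_i = f_i/68:
  p = 19/68 = 0.279412: log2(p) = -1.839535, -p*log2(p) = 0.513988
  p = 9/68 = 0.132353: log2(p) = -2.917538, -p*log2(p) = 0.386145
  p = 5/68 = 0.073529: log2(p) = -3.765535, -p*log2(p) = 0.276878
  p = 11/68 = 0.161765: log2(p) = -2.628031, -p*log2(p) = 0.425123
  p = 12/68 = 0.176471: log2(p) = -2.502500, -p*log2(p) = 0.441618
  p = 12/68 = 0.176471: log2(p) = -2.502500, -p*log2(p) = 0.441618
H = 0.513988 + 0.386145 + 0.276878 + 0.425123 + 0.441618 + 0.441618 = 2.485370

H = 2.4854 bits/symbol


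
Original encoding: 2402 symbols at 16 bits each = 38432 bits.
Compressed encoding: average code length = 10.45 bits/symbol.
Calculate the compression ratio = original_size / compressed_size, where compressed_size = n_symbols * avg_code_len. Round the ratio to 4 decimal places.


original_size = n_symbols * orig_bits = 2402 * 16 = 38432 bits
compressed_size = n_symbols * avg_code_len = 2402 * 10.45 = 25100.9 bits
ratio = original_size / compressed_size = 38432 / 25100.9 = 1.5311

Compression ratio = 1.5311


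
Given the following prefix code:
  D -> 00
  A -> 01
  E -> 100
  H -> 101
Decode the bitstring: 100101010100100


Decoding step by step:
Bits 100 -> E
Bits 101 -> H
Bits 01 -> A
Bits 01 -> A
Bits 00 -> D
Bits 100 -> E


Decoded message: EHAADE


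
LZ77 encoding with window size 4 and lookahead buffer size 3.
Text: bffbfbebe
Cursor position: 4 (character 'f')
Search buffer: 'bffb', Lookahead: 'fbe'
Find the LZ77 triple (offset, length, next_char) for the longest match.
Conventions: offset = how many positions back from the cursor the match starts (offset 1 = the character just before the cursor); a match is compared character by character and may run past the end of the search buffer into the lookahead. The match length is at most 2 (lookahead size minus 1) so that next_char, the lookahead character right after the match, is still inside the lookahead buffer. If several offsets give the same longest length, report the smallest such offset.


Try each offset into the search buffer:
  offset=1 (pos 3, char 'b'): match length 0
  offset=2 (pos 2, char 'f'): match length 2
  offset=3 (pos 1, char 'f'): match length 1
  offset=4 (pos 0, char 'b'): match length 0
Longest match has length 2 at offset 2.
next_char = character at position 4 + 2 = 6 -> 'e'

Best match: offset=2, length=2 (matching 'fb' starting at position 2)
LZ77 triple: (2, 2, 'e')


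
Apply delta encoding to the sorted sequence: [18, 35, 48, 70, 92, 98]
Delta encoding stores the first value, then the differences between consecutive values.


First value: 18
Deltas:
  35 - 18 = 17
  48 - 35 = 13
  70 - 48 = 22
  92 - 70 = 22
  98 - 92 = 6


Delta encoded: [18, 17, 13, 22, 22, 6]


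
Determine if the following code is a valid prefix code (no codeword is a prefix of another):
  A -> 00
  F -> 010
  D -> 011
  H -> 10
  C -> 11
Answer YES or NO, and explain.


Checking each pair (does one codeword prefix another?):
  A='00' vs F='010': no prefix
  A='00' vs D='011': no prefix
  A='00' vs H='10': no prefix
  A='00' vs C='11': no prefix
  F='010' vs A='00': no prefix
  F='010' vs D='011': no prefix
  F='010' vs H='10': no prefix
  F='010' vs C='11': no prefix
  D='011' vs A='00': no prefix
  D='011' vs F='010': no prefix
  D='011' vs H='10': no prefix
  D='011' vs C='11': no prefix
  H='10' vs A='00': no prefix
  H='10' vs F='010': no prefix
  H='10' vs D='011': no prefix
  H='10' vs C='11': no prefix
  C='11' vs A='00': no prefix
  C='11' vs F='010': no prefix
  C='11' vs D='011': no prefix
  C='11' vs H='10': no prefix
No violation found over all pairs.

YES -- this is a valid prefix code. No codeword is a prefix of any other codeword.


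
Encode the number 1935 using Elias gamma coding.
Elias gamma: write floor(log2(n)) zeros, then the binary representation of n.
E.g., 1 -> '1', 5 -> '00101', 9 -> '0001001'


num_bits = floor(log2(1935)) + 1 = 11
leading_zeros = num_bits - 1 = 10
binary(1935) = 11110001111

Elias gamma(1935) = '0000000000' + '11110001111' = 000000000011110001111 (21 bits)


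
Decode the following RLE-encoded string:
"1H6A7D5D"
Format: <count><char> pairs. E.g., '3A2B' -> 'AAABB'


Expanding each <count><char> pair:
  1H -> 'H'
  6A -> 'AAAAAA'
  7D -> 'DDDDDDD'
  5D -> 'DDDDD'

Decoded = HAAAAAADDDDDDDDDDDD


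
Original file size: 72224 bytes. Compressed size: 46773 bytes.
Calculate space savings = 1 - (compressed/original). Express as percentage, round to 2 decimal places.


ratio = compressed/original = 46773/72224 = 0.64761
savings = 1 - ratio = 1 - 0.64761 = 0.35239
as a percentage: 0.35239 * 100 = 35.24%

Space savings = 1 - 46773/72224 = 35.24%


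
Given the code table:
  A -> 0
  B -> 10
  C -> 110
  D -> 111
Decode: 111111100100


Decoding:
111 -> D
111 -> D
10 -> B
0 -> A
10 -> B
0 -> A


Result: DDBABA


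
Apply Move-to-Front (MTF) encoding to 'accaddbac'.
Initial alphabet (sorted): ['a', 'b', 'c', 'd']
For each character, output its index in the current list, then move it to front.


MTF encoding:
'a': index 0 in ['a', 'b', 'c', 'd'] -> ['a', 'b', 'c', 'd']
'c': index 2 in ['a', 'b', 'c', 'd'] -> ['c', 'a', 'b', 'd']
'c': index 0 in ['c', 'a', 'b', 'd'] -> ['c', 'a', 'b', 'd']
'a': index 1 in ['c', 'a', 'b', 'd'] -> ['a', 'c', 'b', 'd']
'd': index 3 in ['a', 'c', 'b', 'd'] -> ['d', 'a', 'c', 'b']
'd': index 0 in ['d', 'a', 'c', 'b'] -> ['d', 'a', 'c', 'b']
'b': index 3 in ['d', 'a', 'c', 'b'] -> ['b', 'd', 'a', 'c']
'a': index 2 in ['b', 'd', 'a', 'c'] -> ['a', 'b', 'd', 'c']
'c': index 3 in ['a', 'b', 'd', 'c'] -> ['c', 'a', 'b', 'd']


Output: [0, 2, 0, 1, 3, 0, 3, 2, 3]


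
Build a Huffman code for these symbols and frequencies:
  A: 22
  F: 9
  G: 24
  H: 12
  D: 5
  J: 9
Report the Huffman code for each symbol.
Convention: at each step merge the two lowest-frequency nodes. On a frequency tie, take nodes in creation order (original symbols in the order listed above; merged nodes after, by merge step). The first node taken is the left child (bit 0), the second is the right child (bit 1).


Huffman tree construction:
Step 1: Merge D(5) + F(9) = 14
Step 2: Merge J(9) + H(12) = 21
Step 3: Merge (D+F)(14) + (J+H)(21) = 35
Step 4: Merge A(22) + G(24) = 46
Step 5: Merge ((D+F)+(J+H))(35) + (A+G)(46) = 81
Read each symbol's code off the tree from the root (left child = 0, right child = 1).

Codes:
  A: 10 (length 2)
  F: 001 (length 3)
  G: 11 (length 2)
  H: 011 (length 3)
  D: 000 (length 3)
  J: 010 (length 3)
Average code length: 197/81 = 2.4321 bits/symbol


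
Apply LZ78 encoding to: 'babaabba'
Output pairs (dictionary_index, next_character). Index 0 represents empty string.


LZ78 encoding steps:
Dictionary: {0: ''}
Step 1: w='' (idx 0), next='b' -> output (0, 'b'), add 'b' as idx 1
Step 2: w='' (idx 0), next='a' -> output (0, 'a'), add 'a' as idx 2
Step 3: w='b' (idx 1), next='a' -> output (1, 'a'), add 'ba' as idx 3
Step 4: w='a' (idx 2), next='b' -> output (2, 'b'), add 'ab' as idx 4
Step 5: w='ba' (idx 3), end of input -> output (3, '')


Encoded: [(0, 'b'), (0, 'a'), (1, 'a'), (2, 'b'), (3, '')]


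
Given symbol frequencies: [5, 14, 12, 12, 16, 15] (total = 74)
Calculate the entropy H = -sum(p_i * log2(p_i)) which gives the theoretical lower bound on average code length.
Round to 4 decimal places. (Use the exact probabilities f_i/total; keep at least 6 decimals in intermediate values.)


Per-symbol terms -p_i * log2(p_i) with p_i = f_i/74:
  p = 5/74 = 0.067568: log2(p) = -3.887525, -p*log2(p) = 0.262671
  p = 14/74 = 0.189189: log2(p) = -2.402098, -p*log2(p) = 0.454451
  p = 12/74 = 0.162162: log2(p) = -2.624491, -p*log2(p) = 0.425593
  p = 12/74 = 0.162162: log2(p) = -2.624491, -p*log2(p) = 0.425593
  p = 16/74 = 0.216216: log2(p) = -2.209453, -p*log2(p) = 0.477720
  p = 15/74 = 0.202703: log2(p) = -2.302563, -p*log2(p) = 0.466736
H = 0.262671 + 0.454451 + 0.425593 + 0.425593 + 0.477720 + 0.466736 = 2.512764

H = 2.5128 bits/symbol


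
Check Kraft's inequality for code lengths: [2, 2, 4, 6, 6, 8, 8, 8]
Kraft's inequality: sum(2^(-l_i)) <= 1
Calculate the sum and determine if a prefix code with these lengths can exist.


Sum = 2^(-2) + 2^(-2) + 2^(-4) + 2^(-6) + 2^(-6) + 2^(-8) + 2^(-8) + 2^(-8)
    = 0.25 + 0.25 + 0.0625 + 0.015625 + 0.015625 + 0.00390625 + 0.00390625 + 0.00390625
    = 155/256 = 0.60546875
Since 0.60546875 <= 1, Kraft's inequality IS satisfied.
A prefix code with these lengths CAN exist.

Kraft sum = 0.60546875. Satisfied.
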